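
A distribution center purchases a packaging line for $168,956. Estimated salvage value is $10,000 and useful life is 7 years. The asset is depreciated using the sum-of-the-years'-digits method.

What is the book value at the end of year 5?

$27,031

Depreciable base = $168,956 − $10,000 = $158,956.
Sum of the years' digits = 7+6+5+4+3+2+1 = 28.
Year 1: $158,956 × 7/28 = $39,739. Book value $129,217.
Year 2: $158,956 × 6/28 = $34,062. Book value $95,155.
Year 3: $158,956 × 5/28 = $28,385. Book value $66,770.
Year 4: $158,956 × 4/28 = $22,708. Book value $44,062.
Year 5: $158,956 × 3/28 = $17,031. Book value $27,031.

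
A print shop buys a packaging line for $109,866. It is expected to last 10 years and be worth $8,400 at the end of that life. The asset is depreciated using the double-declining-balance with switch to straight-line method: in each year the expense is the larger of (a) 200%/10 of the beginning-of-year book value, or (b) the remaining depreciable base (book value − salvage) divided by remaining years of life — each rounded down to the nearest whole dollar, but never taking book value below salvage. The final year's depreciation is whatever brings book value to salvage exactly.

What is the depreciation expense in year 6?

$7,200

Depreciable base = $109,866 − $8,400 = $101,466.
Year 1: DB = ⌊$109,866 × 200%/10⌋ = $21,973; SL = ⌊$101,466/10⌋ = $10,146 → take DB $21,973. Book value $87,893.
Year 2: DB = ⌊$87,893 × 200%/10⌋ = $17,578; SL = ⌊$79,493/9⌋ = $8,832 → take DB $17,578. Book value $70,315.
Year 3: DB = ⌊$70,315 × 200%/10⌋ = $14,063; SL = ⌊$61,915/8⌋ = $7,739 → take DB $14,063. Book value $56,252.
Year 4: DB = ⌊$56,252 × 200%/10⌋ = $11,250; SL = ⌊$47,852/7⌋ = $6,836 → take DB $11,250. Book value $45,002.
Year 5: DB = ⌊$45,002 × 200%/10⌋ = $9,000; SL = ⌊$36,602/6⌋ = $6,100 → take DB $9,000. Book value $36,002.
Year 6: DB = ⌊$36,002 × 200%/10⌋ = $7,200; SL = ⌊$27,602/5⌋ = $5,520 → take DB $7,200. Book value $28,802.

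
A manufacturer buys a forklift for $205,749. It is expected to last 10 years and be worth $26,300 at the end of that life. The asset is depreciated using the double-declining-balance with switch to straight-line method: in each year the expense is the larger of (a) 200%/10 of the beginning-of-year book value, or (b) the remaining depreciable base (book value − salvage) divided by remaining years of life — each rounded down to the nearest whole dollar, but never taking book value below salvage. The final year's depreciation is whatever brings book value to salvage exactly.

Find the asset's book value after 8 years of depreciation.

Depreciable base = $205,749 − $26,300 = $179,449.
Year 1: DB = ⌊$205,749 × 200%/10⌋ = $41,149; SL = ⌊$179,449/10⌋ = $17,944 → take DB $41,149. Book value $164,600.
Year 2: DB = ⌊$164,600 × 200%/10⌋ = $32,920; SL = ⌊$138,300/9⌋ = $15,366 → take DB $32,920. Book value $131,680.
Year 3: DB = ⌊$131,680 × 200%/10⌋ = $26,336; SL = ⌊$105,380/8⌋ = $13,172 → take DB $26,336. Book value $105,344.
Year 4: DB = ⌊$105,344 × 200%/10⌋ = $21,068; SL = ⌊$79,044/7⌋ = $11,292 → take DB $21,068. Book value $84,276.
Year 5: DB = ⌊$84,276 × 200%/10⌋ = $16,855; SL = ⌊$57,976/6⌋ = $9,662 → take DB $16,855. Book value $67,421.
Year 6: DB = ⌊$67,421 × 200%/10⌋ = $13,484; SL = ⌊$41,121/5⌋ = $8,224 → take DB $13,484. Book value $53,937.
Year 7: DB = ⌊$53,937 × 200%/10⌋ = $10,787; SL = ⌊$27,637/4⌋ = $6,909 → take DB $10,787. Book value $43,150.
Year 8: DB = ⌊$43,150 × 200%/10⌋ = $8,630; SL = ⌊$16,850/3⌋ = $5,616 → take DB $8,630. Book value $34,520.

$34,520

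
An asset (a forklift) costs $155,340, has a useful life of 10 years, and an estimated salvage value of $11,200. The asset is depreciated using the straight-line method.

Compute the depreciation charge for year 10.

$14,414

Depreciable base = $155,340 − $11,200 = $144,140.
Annual expense = $144,140 / 10 = $14,414.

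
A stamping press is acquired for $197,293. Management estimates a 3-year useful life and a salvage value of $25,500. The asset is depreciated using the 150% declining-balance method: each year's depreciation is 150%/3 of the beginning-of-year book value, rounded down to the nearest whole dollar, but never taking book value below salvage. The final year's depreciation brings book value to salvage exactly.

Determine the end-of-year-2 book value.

$49,324

Depreciable base = $197,293 − $25,500 = $171,793.
Year 1: ⌊$197,293 × 150%/3⌋ = $98,646. Book value $98,647.
Year 2: ⌊$98,647 × 150%/3⌋ = $49,323. Book value $49,324.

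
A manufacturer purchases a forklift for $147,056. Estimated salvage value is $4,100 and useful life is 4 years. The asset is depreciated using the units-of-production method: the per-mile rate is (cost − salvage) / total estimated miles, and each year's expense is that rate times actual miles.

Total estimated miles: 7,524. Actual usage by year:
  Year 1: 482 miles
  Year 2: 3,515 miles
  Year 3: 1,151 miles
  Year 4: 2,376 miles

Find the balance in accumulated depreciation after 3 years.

Depreciable base = $147,056 − $4,100 = $142,956.
Rate = $142,956 / 7,524 miles = $19 per mile.
Year 1: 482 × $19 = $9,158. Book value $137,898.
Year 2: 3,515 × $19 = $66,785. Book value $71,113.
Year 3: 1,151 × $19 = $21,869. Book value $49,244.
Accumulated through year 3 = $147,056 − $49,244 = $97,812.

$97,812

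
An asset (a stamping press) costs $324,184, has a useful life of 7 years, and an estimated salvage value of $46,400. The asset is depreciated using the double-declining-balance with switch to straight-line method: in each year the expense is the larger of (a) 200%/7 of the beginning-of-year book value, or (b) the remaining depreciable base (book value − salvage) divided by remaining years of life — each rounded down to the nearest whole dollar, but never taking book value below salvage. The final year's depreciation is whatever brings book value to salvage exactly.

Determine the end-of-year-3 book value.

Depreciable base = $324,184 − $46,400 = $277,784.
Year 1: DB = ⌊$324,184 × 200%/7⌋ = $92,624; SL = ⌊$277,784/7⌋ = $39,683 → take DB $92,624. Book value $231,560.
Year 2: DB = ⌊$231,560 × 200%/7⌋ = $66,160; SL = ⌊$185,160/6⌋ = $30,860 → take DB $66,160. Book value $165,400.
Year 3: DB = ⌊$165,400 × 200%/7⌋ = $47,257; SL = ⌊$119,000/5⌋ = $23,800 → take DB $47,257. Book value $118,143.

$118,143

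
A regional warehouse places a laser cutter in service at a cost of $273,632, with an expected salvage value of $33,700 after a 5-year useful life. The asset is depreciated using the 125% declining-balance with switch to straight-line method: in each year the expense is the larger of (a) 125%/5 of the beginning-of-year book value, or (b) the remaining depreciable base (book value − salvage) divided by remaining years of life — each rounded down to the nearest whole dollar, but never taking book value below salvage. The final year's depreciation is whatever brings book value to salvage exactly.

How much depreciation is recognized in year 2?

$51,306

Depreciable base = $273,632 − $33,700 = $239,932.
Year 1: DB = ⌊$273,632 × 125%/5⌋ = $68,408; SL = ⌊$239,932/5⌋ = $47,986 → take DB $68,408. Book value $205,224.
Year 2: DB = ⌊$205,224 × 125%/5⌋ = $51,306; SL = ⌊$171,524/4⌋ = $42,881 → take DB $51,306. Book value $153,918.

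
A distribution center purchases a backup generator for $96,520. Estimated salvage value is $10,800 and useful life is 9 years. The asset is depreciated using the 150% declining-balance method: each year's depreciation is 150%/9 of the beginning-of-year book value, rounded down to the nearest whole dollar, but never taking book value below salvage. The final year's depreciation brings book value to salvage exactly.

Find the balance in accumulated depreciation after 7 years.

$69,581

Depreciable base = $96,520 − $10,800 = $85,720.
Year 1: ⌊$96,520 × 150%/9⌋ = $16,086. Book value $80,434.
Year 2: ⌊$80,434 × 150%/9⌋ = $13,405. Book value $67,029.
Year 3: ⌊$67,029 × 150%/9⌋ = $11,171. Book value $55,858.
Year 4: ⌊$55,858 × 150%/9⌋ = $9,309. Book value $46,549.
Year 5: ⌊$46,549 × 150%/9⌋ = $7,758. Book value $38,791.
Year 6: ⌊$38,791 × 150%/9⌋ = $6,465. Book value $32,326.
Year 7: ⌊$32,326 × 150%/9⌋ = $5,387. Book value $26,939.
Accumulated through year 7 = $96,520 − $26,939 = $69,581.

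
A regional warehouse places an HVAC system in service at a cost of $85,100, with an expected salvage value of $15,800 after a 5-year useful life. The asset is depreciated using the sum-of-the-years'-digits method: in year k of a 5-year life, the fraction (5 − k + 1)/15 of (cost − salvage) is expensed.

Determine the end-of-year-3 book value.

Depreciable base = $85,100 − $15,800 = $69,300.
Sum of the years' digits = 5+4+3+2+1 = 15.
Year 1: $69,300 × 5/15 = $23,100. Book value $62,000.
Year 2: $69,300 × 4/15 = $18,480. Book value $43,520.
Year 3: $69,300 × 3/15 = $13,860. Book value $29,660.

$29,660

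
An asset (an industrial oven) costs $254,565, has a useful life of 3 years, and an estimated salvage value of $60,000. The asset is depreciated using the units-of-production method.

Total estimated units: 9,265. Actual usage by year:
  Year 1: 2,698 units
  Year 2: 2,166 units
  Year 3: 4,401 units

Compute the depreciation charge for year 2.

Depreciable base = $254,565 − $60,000 = $194,565.
Rate = $194,565 / 9,265 units = $21 per unit.
Year 1: 2,698 × $21 = $56,658. Book value $197,907.
Year 2: 2,166 × $21 = $45,486. Book value $152,421.

$45,486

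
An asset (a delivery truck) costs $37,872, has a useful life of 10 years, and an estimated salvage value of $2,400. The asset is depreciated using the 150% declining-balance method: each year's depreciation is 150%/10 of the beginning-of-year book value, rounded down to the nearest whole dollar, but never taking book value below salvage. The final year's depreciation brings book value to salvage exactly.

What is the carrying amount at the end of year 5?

Depreciable base = $37,872 − $2,400 = $35,472.
Year 1: ⌊$37,872 × 150%/10⌋ = $5,680. Book value $32,192.
Year 2: ⌊$32,192 × 150%/10⌋ = $4,828. Book value $27,364.
Year 3: ⌊$27,364 × 150%/10⌋ = $4,104. Book value $23,260.
Year 4: ⌊$23,260 × 150%/10⌋ = $3,489. Book value $19,771.
Year 5: ⌊$19,771 × 150%/10⌋ = $2,965. Book value $16,806.

$16,806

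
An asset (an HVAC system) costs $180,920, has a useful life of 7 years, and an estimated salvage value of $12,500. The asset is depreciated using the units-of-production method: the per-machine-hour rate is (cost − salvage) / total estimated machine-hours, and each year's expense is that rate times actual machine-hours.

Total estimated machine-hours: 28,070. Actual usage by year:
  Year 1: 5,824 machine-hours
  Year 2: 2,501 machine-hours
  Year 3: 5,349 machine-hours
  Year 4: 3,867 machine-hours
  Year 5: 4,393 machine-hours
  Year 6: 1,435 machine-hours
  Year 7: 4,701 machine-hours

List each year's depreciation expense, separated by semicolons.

$34,944; $15,006; $32,094; $23,202; $26,358; $8,610; $28,206

Depreciable base = $180,920 − $12,500 = $168,420.
Rate = $168,420 / 28,070 machine-hours = $6 per machine-hour.
Year 1: 5,824 × $6 = $34,944. Book value $145,976.
Year 2: 2,501 × $6 = $15,006. Book value $130,970.
Year 3: 5,349 × $6 = $32,094. Book value $98,876.
Year 4: 3,867 × $6 = $23,202. Book value $75,674.
Year 5: 4,393 × $6 = $26,358. Book value $49,316.
Year 6: 1,435 × $6 = $8,610. Book value $40,706.
Year 7: 4,701 × $6 = $28,206. Book value $12,500.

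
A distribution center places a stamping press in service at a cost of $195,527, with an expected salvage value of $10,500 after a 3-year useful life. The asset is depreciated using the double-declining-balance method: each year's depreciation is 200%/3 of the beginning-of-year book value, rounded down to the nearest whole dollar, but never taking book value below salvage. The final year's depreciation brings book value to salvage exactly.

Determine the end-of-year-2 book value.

$21,726

Depreciable base = $195,527 − $10,500 = $185,027.
Year 1: ⌊$195,527 × 200%/3⌋ = $130,351. Book value $65,176.
Year 2: ⌊$65,176 × 200%/3⌋ = $43,450. Book value $21,726.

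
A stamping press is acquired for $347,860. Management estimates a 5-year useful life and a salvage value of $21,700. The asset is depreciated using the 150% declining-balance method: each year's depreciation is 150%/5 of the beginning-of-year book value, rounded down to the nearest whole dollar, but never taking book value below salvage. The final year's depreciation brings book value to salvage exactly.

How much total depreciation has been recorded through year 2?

$177,408

Depreciable base = $347,860 − $21,700 = $326,160.
Year 1: ⌊$347,860 × 150%/5⌋ = $104,358. Book value $243,502.
Year 2: ⌊$243,502 × 150%/5⌋ = $73,050. Book value $170,452.
Accumulated through year 2 = $347,860 − $170,452 = $177,408.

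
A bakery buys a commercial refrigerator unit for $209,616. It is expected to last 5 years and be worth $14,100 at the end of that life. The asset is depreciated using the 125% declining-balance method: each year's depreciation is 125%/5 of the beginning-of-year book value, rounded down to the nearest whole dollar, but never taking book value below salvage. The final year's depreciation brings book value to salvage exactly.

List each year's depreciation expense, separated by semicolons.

Depreciable base = $209,616 − $14,100 = $195,516.
Year 1: ⌊$209,616 × 125%/5⌋ = $52,404. Book value $157,212.
Year 2: ⌊$157,212 × 125%/5⌋ = $39,303. Book value $117,909.
Year 3: ⌊$117,909 × 125%/5⌋ = $29,477. Book value $88,432.
Year 4: ⌊$88,432 × 125%/5⌋ = $22,108. Book value $66,324.
Year 5 (final): $66,324 − $14,100 = $52,224. Book value $14,100.

$52,404; $39,303; $29,477; $22,108; $52,224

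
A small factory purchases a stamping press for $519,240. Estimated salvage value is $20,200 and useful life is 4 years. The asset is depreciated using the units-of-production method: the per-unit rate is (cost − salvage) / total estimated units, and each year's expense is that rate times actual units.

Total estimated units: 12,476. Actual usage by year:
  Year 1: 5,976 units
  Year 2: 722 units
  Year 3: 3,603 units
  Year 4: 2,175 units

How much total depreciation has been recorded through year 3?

Depreciable base = $519,240 − $20,200 = $499,040.
Rate = $499,040 / 12,476 units = $40 per unit.
Year 1: 5,976 × $40 = $239,040. Book value $280,200.
Year 2: 722 × $40 = $28,880. Book value $251,320.
Year 3: 3,603 × $40 = $144,120. Book value $107,200.
Accumulated through year 3 = $519,240 − $107,200 = $412,040.

$412,040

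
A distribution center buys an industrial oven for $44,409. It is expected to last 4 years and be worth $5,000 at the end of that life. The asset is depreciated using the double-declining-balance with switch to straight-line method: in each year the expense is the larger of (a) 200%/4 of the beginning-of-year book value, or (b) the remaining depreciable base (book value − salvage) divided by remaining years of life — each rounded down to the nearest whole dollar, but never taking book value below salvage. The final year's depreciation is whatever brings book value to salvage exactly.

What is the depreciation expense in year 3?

$5,551

Depreciable base = $44,409 − $5,000 = $39,409.
Year 1: DB = ⌊$44,409 × 200%/4⌋ = $22,204; SL = ⌊$39,409/4⌋ = $9,852 → take DB $22,204. Book value $22,205.
Year 2: DB = ⌊$22,205 × 200%/4⌋ = $11,102; SL = ⌊$17,205/3⌋ = $5,735 → take DB $11,102. Book value $11,103.
Year 3: DB = ⌊$11,103 × 200%/4⌋ = $5,551; SL = ⌊$6,103/2⌋ = $3,051 → take DB $5,551. Book value $5,552.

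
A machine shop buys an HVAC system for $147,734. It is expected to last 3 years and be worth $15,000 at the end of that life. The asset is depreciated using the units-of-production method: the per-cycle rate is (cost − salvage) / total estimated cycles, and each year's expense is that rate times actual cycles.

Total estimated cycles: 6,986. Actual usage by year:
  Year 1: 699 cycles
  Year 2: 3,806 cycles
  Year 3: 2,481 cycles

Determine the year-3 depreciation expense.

$47,139

Depreciable base = $147,734 − $15,000 = $132,734.
Rate = $132,734 / 6,986 cycles = $19 per cycle.
Year 1: 699 × $19 = $13,281. Book value $134,453.
Year 2: 3,806 × $19 = $72,314. Book value $62,139.
Year 3: 2,481 × $19 = $47,139. Book value $15,000.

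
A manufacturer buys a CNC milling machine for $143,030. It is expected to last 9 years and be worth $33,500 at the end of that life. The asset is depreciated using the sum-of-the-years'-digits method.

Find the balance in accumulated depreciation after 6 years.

$94,926

Depreciable base = $143,030 − $33,500 = $109,530.
Sum of the years' digits = 9+8+7+6+5+4+3+2+1 = 45.
Year 1: $109,530 × 9/45 = $21,906. Book value $121,124.
Year 2: $109,530 × 8/45 = $19,472. Book value $101,652.
Year 3: $109,530 × 7/45 = $17,038. Book value $84,614.
Year 4: $109,530 × 6/45 = $14,604. Book value $70,010.
Year 5: $109,530 × 5/45 = $12,170. Book value $57,840.
Year 6: $109,530 × 4/45 = $9,736. Book value $48,104.
Accumulated through year 6 = $143,030 − $48,104 = $94,926.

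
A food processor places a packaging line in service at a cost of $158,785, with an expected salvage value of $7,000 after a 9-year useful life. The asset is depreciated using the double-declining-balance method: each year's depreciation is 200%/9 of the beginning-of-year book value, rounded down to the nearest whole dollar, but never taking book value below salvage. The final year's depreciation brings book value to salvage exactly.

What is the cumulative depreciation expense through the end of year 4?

$100,676

Depreciable base = $158,785 − $7,000 = $151,785.
Year 1: ⌊$158,785 × 200%/9⌋ = $35,285. Book value $123,500.
Year 2: ⌊$123,500 × 200%/9⌋ = $27,444. Book value $96,056.
Year 3: ⌊$96,056 × 200%/9⌋ = $21,345. Book value $74,711.
Year 4: ⌊$74,711 × 200%/9⌋ = $16,602. Book value $58,109.
Accumulated through year 4 = $158,785 − $58,109 = $100,676.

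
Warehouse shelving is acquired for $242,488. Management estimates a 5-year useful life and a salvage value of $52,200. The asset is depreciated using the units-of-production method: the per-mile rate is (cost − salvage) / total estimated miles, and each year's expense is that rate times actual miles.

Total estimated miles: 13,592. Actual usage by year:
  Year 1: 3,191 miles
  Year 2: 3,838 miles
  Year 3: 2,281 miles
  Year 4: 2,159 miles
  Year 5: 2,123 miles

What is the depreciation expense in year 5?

Depreciable base = $242,488 − $52,200 = $190,288.
Rate = $190,288 / 13,592 miles = $14 per mile.
Year 1: 3,191 × $14 = $44,674. Book value $197,814.
Year 2: 3,838 × $14 = $53,732. Book value $144,082.
Year 3: 2,281 × $14 = $31,934. Book value $112,148.
Year 4: 2,159 × $14 = $30,226. Book value $81,922.
Year 5: 2,123 × $14 = $29,722. Book value $52,200.

$29,722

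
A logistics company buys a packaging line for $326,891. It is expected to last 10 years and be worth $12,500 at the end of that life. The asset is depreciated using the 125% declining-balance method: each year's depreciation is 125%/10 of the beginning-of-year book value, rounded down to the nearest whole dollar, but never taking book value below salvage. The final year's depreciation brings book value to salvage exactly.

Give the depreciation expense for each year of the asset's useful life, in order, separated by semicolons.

Depreciable base = $326,891 − $12,500 = $314,391.
Year 1: ⌊$326,891 × 125%/10⌋ = $40,861. Book value $286,030.
Year 2: ⌊$286,030 × 125%/10⌋ = $35,753. Book value $250,277.
Year 3: ⌊$250,277 × 125%/10⌋ = $31,284. Book value $218,993.
Year 4: ⌊$218,993 × 125%/10⌋ = $27,374. Book value $191,619.
Year 5: ⌊$191,619 × 125%/10⌋ = $23,952. Book value $167,667.
Year 6: ⌊$167,667 × 125%/10⌋ = $20,958. Book value $146,709.
Year 7: ⌊$146,709 × 125%/10⌋ = $18,338. Book value $128,371.
Year 8: ⌊$128,371 × 125%/10⌋ = $16,046. Book value $112,325.
Year 9: ⌊$112,325 × 125%/10⌋ = $14,040. Book value $98,285.
Year 10 (final): $98,285 − $12,500 = $85,785. Book value $12,500.

$40,861; $35,753; $31,284; $27,374; $23,952; $20,958; $18,338; $16,046; $14,040; $85,785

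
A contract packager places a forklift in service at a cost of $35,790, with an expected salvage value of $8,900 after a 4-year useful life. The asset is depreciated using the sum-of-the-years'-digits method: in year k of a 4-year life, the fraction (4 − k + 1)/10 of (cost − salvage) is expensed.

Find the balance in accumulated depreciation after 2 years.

$18,823

Depreciable base = $35,790 − $8,900 = $26,890.
Sum of the years' digits = 4+3+2+1 = 10.
Year 1: $26,890 × 4/10 = $10,756. Book value $25,034.
Year 2: $26,890 × 3/10 = $8,067. Book value $16,967.
Accumulated through year 2 = $35,790 − $16,967 = $18,823.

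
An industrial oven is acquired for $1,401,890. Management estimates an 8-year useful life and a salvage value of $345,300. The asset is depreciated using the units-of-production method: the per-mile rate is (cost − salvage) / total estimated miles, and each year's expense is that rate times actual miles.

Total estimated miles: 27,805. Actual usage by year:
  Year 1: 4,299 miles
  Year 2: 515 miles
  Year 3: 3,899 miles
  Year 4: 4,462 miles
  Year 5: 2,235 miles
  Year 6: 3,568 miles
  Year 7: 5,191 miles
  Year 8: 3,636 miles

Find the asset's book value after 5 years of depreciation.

$816,310

Depreciable base = $1,401,890 − $345,300 = $1,056,590.
Rate = $1,056,590 / 27,805 miles = $38 per mile.
Year 1: 4,299 × $38 = $163,362. Book value $1,238,528.
Year 2: 515 × $38 = $19,570. Book value $1,218,958.
Year 3: 3,899 × $38 = $148,162. Book value $1,070,796.
Year 4: 4,462 × $38 = $169,556. Book value $901,240.
Year 5: 2,235 × $38 = $84,930. Book value $816,310.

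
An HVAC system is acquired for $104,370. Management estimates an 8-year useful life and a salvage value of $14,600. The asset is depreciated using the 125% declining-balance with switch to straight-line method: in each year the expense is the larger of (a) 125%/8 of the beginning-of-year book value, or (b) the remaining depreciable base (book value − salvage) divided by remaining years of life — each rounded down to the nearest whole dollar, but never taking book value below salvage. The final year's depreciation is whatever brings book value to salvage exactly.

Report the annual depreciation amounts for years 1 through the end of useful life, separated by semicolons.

$16,307; $13,759; $11,610; $9,795; $9,574; $9,575; $9,575; $9,575

Depreciable base = $104,370 − $14,600 = $89,770.
Year 1: DB = ⌊$104,370 × 125%/8⌋ = $16,307; SL = ⌊$89,770/8⌋ = $11,221 → take DB $16,307. Book value $88,063.
Year 2: DB = ⌊$88,063 × 125%/8⌋ = $13,759; SL = ⌊$73,463/7⌋ = $10,494 → take DB $13,759. Book value $74,304.
Year 3: DB = ⌊$74,304 × 125%/8⌋ = $11,610; SL = ⌊$59,704/6⌋ = $9,950 → take DB $11,610. Book value $62,694.
Year 4: DB = ⌊$62,694 × 125%/8⌋ = $9,795; SL = ⌊$48,094/5⌋ = $9,618 → take DB $9,795. Book value $52,899.
Year 5: DB = ⌊$52,899 × 125%/8⌋ = $8,265; SL = ⌊$38,299/4⌋ = $9,574 → take SL $9,574. Book value $43,325.
Year 6: DB = ⌊$43,325 × 125%/8⌋ = $6,769; SL = ⌊$28,725/3⌋ = $9,575 → take SL $9,575. Book value $33,750.
Year 7: DB = ⌊$33,750 × 125%/8⌋ = $5,273; SL = ⌊$19,150/2⌋ = $9,575 → take SL $9,575. Book value $24,175.
Year 8 (final): $24,175 − $14,600 = $9,575. Book value $14,600.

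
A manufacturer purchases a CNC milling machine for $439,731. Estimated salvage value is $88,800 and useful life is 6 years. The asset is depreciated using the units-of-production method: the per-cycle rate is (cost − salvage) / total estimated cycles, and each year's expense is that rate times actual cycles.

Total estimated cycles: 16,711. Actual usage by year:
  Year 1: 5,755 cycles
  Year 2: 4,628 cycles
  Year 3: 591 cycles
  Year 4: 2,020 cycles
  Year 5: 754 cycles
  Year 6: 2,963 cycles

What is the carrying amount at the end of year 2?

$221,688

Depreciable base = $439,731 − $88,800 = $350,931.
Rate = $350,931 / 16,711 cycles = $21 per cycle.
Year 1: 5,755 × $21 = $120,855. Book value $318,876.
Year 2: 4,628 × $21 = $97,188. Book value $221,688.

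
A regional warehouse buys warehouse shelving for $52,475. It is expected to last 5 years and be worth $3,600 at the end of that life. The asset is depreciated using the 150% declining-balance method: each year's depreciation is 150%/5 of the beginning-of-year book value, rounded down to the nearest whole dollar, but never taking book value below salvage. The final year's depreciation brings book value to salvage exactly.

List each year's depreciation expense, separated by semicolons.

Depreciable base = $52,475 − $3,600 = $48,875.
Year 1: ⌊$52,475 × 150%/5⌋ = $15,742. Book value $36,733.
Year 2: ⌊$36,733 × 150%/5⌋ = $11,019. Book value $25,714.
Year 3: ⌊$25,714 × 150%/5⌋ = $7,714. Book value $18,000.
Year 4: ⌊$18,000 × 150%/5⌋ = $5,400. Book value $12,600.
Year 5 (final): $12,600 − $3,600 = $9,000. Book value $3,600.

$15,742; $11,019; $7,714; $5,400; $9,000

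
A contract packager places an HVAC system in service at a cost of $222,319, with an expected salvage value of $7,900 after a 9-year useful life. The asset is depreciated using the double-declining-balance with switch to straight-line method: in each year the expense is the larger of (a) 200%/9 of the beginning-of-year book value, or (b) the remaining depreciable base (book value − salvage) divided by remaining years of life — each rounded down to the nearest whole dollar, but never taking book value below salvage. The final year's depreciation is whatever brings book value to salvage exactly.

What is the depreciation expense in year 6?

$14,062

Depreciable base = $222,319 − $7,900 = $214,419.
Year 1: DB = ⌊$222,319 × 200%/9⌋ = $49,404; SL = ⌊$214,419/9⌋ = $23,824 → take DB $49,404. Book value $172,915.
Year 2: DB = ⌊$172,915 × 200%/9⌋ = $38,425; SL = ⌊$165,015/8⌋ = $20,626 → take DB $38,425. Book value $134,490.
Year 3: DB = ⌊$134,490 × 200%/9⌋ = $29,886; SL = ⌊$126,590/7⌋ = $18,084 → take DB $29,886. Book value $104,604.
Year 4: DB = ⌊$104,604 × 200%/9⌋ = $23,245; SL = ⌊$96,704/6⌋ = $16,117 → take DB $23,245. Book value $81,359.
Year 5: DB = ⌊$81,359 × 200%/9⌋ = $18,079; SL = ⌊$73,459/5⌋ = $14,691 → take DB $18,079. Book value $63,280.
Year 6: DB = ⌊$63,280 × 200%/9⌋ = $14,062; SL = ⌊$55,380/4⌋ = $13,845 → take DB $14,062. Book value $49,218.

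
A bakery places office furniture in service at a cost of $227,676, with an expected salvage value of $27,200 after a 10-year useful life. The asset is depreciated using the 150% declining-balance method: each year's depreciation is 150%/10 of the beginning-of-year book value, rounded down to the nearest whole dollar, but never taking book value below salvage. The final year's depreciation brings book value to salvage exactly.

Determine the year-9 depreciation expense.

Depreciable base = $227,676 − $27,200 = $200,476.
Year 1: ⌊$227,676 × 150%/10⌋ = $34,151. Book value $193,525.
Year 2: ⌊$193,525 × 150%/10⌋ = $29,028. Book value $164,497.
Year 3: ⌊$164,497 × 150%/10⌋ = $24,674. Book value $139,823.
Year 4: ⌊$139,823 × 150%/10⌋ = $20,973. Book value $118,850.
Year 5: ⌊$118,850 × 150%/10⌋ = $17,827. Book value $101,023.
Year 6: ⌊$101,023 × 150%/10⌋ = $15,153. Book value $85,870.
Year 7: ⌊$85,870 × 150%/10⌋ = $12,880. Book value $72,990.
Year 8: ⌊$72,990 × 150%/10⌋ = $10,948. Book value $62,042.
Year 9: ⌊$62,042 × 150%/10⌋ = $9,306. Book value $52,736.

$9,306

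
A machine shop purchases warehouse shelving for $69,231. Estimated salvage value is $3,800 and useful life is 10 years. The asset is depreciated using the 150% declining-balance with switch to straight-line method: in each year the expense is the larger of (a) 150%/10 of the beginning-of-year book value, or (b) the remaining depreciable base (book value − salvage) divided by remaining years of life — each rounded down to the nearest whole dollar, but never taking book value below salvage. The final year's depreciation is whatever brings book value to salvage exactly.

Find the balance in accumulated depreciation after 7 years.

$49,279

Depreciable base = $69,231 − $3,800 = $65,431.
Year 1: DB = ⌊$69,231 × 150%/10⌋ = $10,384; SL = ⌊$65,431/10⌋ = $6,543 → take DB $10,384. Book value $58,847.
Year 2: DB = ⌊$58,847 × 150%/10⌋ = $8,827; SL = ⌊$55,047/9⌋ = $6,116 → take DB $8,827. Book value $50,020.
Year 3: DB = ⌊$50,020 × 150%/10⌋ = $7,503; SL = ⌊$46,220/8⌋ = $5,777 → take DB $7,503. Book value $42,517.
Year 4: DB = ⌊$42,517 × 150%/10⌋ = $6,377; SL = ⌊$38,717/7⌋ = $5,531 → take DB $6,377. Book value $36,140.
Year 5: DB = ⌊$36,140 × 150%/10⌋ = $5,421; SL = ⌊$32,340/6⌋ = $5,390 → take DB $5,421. Book value $30,719.
Year 6: DB = ⌊$30,719 × 150%/10⌋ = $4,607; SL = ⌊$26,919/5⌋ = $5,383 → take SL $5,383. Book value $25,336.
Year 7: DB = ⌊$25,336 × 150%/10⌋ = $3,800; SL = ⌊$21,536/4⌋ = $5,384 → take SL $5,384. Book value $19,952.
Accumulated through year 7 = $69,231 − $19,952 = $49,279.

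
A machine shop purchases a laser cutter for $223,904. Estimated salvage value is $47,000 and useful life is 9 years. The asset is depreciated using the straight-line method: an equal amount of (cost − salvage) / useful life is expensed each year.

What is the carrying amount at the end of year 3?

$164,936

Depreciable base = $223,904 − $47,000 = $176,904.
Annual expense = $176,904 / 9 = $19,656.
End of year 1: book value $204,248.
End of year 2: book value $184,592.
End of year 3: book value $164,936.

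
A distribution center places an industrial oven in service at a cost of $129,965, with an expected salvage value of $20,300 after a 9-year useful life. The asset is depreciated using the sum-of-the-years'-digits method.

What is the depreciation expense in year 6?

$9,748

Depreciable base = $129,965 − $20,300 = $109,665.
Sum of the years' digits = 9+8+7+6+5+4+3+2+1 = 45.
Year 1: $109,665 × 9/45 = $21,933. Book value $108,032.
Year 2: $109,665 × 8/45 = $19,496. Book value $88,536.
Year 3: $109,665 × 7/45 = $17,059. Book value $71,477.
Year 4: $109,665 × 6/45 = $14,622. Book value $56,855.
Year 5: $109,665 × 5/45 = $12,185. Book value $44,670.
Year 6: $109,665 × 4/45 = $9,748. Book value $34,922.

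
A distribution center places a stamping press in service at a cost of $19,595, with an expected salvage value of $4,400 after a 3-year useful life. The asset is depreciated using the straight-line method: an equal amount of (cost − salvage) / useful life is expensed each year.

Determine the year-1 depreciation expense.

Depreciable base = $19,595 − $4,400 = $15,195.
Annual expense = $15,195 / 3 = $5,065.

$5,065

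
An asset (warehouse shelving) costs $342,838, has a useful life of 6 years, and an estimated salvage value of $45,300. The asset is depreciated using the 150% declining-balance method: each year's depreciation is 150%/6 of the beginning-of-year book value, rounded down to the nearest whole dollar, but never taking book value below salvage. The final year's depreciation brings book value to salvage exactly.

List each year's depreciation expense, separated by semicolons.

Depreciable base = $342,838 − $45,300 = $297,538.
Year 1: ⌊$342,838 × 150%/6⌋ = $85,709. Book value $257,129.
Year 2: ⌊$257,129 × 150%/6⌋ = $64,282. Book value $192,847.
Year 3: ⌊$192,847 × 150%/6⌋ = $48,211. Book value $144,636.
Year 4: ⌊$144,636 × 150%/6⌋ = $36,159. Book value $108,477.
Year 5: ⌊$108,477 × 150%/6⌋ = $27,119. Book value $81,358.
Year 6 (final): $81,358 − $45,300 = $36,058. Book value $45,300.

$85,709; $64,282; $48,211; $36,159; $27,119; $36,058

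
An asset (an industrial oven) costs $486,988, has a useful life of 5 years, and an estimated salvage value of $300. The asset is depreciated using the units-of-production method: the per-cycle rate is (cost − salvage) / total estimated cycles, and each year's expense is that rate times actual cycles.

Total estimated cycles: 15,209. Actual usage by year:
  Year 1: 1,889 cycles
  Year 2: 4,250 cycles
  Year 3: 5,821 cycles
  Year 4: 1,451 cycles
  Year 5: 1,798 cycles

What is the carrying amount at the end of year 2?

$290,540

Depreciable base = $486,988 − $300 = $486,688.
Rate = $486,688 / 15,209 cycles = $32 per cycle.
Year 1: 1,889 × $32 = $60,448. Book value $426,540.
Year 2: 4,250 × $32 = $136,000. Book value $290,540.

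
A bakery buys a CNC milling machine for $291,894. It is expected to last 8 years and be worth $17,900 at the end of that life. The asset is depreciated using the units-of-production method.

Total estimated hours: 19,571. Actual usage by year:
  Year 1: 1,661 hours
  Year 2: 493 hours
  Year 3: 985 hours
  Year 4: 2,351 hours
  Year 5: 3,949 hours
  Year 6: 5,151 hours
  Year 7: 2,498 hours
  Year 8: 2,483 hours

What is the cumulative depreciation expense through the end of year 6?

$204,260

Depreciable base = $291,894 − $17,900 = $273,994.
Rate = $273,994 / 19,571 hours = $14 per hour.
Year 1: 1,661 × $14 = $23,254. Book value $268,640.
Year 2: 493 × $14 = $6,902. Book value $261,738.
Year 3: 985 × $14 = $13,790. Book value $247,948.
Year 4: 2,351 × $14 = $32,914. Book value $215,034.
Year 5: 3,949 × $14 = $55,286. Book value $159,748.
Year 6: 5,151 × $14 = $72,114. Book value $87,634.
Accumulated through year 6 = $291,894 − $87,634 = $204,260.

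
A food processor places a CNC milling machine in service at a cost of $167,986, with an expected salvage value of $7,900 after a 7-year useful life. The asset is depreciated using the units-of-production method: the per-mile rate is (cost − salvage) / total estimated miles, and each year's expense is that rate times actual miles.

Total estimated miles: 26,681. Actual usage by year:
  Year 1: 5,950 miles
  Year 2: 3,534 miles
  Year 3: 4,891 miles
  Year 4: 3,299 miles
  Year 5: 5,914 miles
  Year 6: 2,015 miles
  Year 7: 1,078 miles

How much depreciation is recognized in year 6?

Depreciable base = $167,986 − $7,900 = $160,086.
Rate = $160,086 / 26,681 miles = $6 per mile.
Year 1: 5,950 × $6 = $35,700. Book value $132,286.
Year 2: 3,534 × $6 = $21,204. Book value $111,082.
Year 3: 4,891 × $6 = $29,346. Book value $81,736.
Year 4: 3,299 × $6 = $19,794. Book value $61,942.
Year 5: 5,914 × $6 = $35,484. Book value $26,458.
Year 6: 2,015 × $6 = $12,090. Book value $14,368.

$12,090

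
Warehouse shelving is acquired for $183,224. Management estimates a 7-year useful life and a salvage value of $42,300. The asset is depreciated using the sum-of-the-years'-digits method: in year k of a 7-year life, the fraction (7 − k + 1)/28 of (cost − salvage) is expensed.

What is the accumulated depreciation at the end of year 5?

Depreciable base = $183,224 − $42,300 = $140,924.
Sum of the years' digits = 7+6+5+4+3+2+1 = 28.
Year 1: $140,924 × 7/28 = $35,231. Book value $147,993.
Year 2: $140,924 × 6/28 = $30,198. Book value $117,795.
Year 3: $140,924 × 5/28 = $25,165. Book value $92,630.
Year 4: $140,924 × 4/28 = $20,132. Book value $72,498.
Year 5: $140,924 × 3/28 = $15,099. Book value $57,399.
Accumulated through year 5 = $183,224 − $57,399 = $125,825.

$125,825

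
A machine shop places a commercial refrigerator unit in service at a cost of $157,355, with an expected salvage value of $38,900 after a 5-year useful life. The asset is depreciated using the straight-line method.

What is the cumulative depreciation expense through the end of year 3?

$71,073

Depreciable base = $157,355 − $38,900 = $118,455.
Annual expense = $118,455 / 5 = $23,691.
End of year 1: book value $133,664.
End of year 2: book value $109,973.
End of year 3: book value $86,282.
Accumulated through year 3 = $157,355 − $86,282 = $71,073.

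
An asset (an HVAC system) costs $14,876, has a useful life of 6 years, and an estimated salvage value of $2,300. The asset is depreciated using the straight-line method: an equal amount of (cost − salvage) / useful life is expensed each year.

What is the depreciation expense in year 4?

$2,096

Depreciable base = $14,876 − $2,300 = $12,576.
Annual expense = $12,576 / 6 = $2,096.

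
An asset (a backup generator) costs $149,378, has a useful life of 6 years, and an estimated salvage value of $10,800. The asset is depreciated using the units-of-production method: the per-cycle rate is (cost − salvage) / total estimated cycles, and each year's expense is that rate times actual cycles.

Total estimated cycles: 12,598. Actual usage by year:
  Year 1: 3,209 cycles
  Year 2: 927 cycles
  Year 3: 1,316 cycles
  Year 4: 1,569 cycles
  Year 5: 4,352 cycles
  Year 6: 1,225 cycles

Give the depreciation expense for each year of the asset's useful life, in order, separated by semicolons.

Depreciable base = $149,378 − $10,800 = $138,578.
Rate = $138,578 / 12,598 cycles = $11 per cycle.
Year 1: 3,209 × $11 = $35,299. Book value $114,079.
Year 2: 927 × $11 = $10,197. Book value $103,882.
Year 3: 1,316 × $11 = $14,476. Book value $89,406.
Year 4: 1,569 × $11 = $17,259. Book value $72,147.
Year 5: 4,352 × $11 = $47,872. Book value $24,275.
Year 6: 1,225 × $11 = $13,475. Book value $10,800.

$35,299; $10,197; $14,476; $17,259; $47,872; $13,475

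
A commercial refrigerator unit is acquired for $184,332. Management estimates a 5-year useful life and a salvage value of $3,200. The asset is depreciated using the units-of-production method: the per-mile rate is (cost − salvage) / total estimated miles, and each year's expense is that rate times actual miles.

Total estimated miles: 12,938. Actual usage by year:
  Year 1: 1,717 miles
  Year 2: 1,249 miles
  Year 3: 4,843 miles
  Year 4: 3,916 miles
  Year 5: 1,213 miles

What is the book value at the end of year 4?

Depreciable base = $184,332 − $3,200 = $181,132.
Rate = $181,132 / 12,938 miles = $14 per mile.
Year 1: 1,717 × $14 = $24,038. Book value $160,294.
Year 2: 1,249 × $14 = $17,486. Book value $142,808.
Year 3: 4,843 × $14 = $67,802. Book value $75,006.
Year 4: 3,916 × $14 = $54,824. Book value $20,182.

$20,182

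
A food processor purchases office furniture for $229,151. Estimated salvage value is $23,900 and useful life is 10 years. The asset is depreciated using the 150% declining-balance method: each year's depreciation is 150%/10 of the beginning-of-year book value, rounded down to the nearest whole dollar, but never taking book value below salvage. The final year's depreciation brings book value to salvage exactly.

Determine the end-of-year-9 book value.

Depreciable base = $229,151 − $23,900 = $205,251.
Year 1: ⌊$229,151 × 150%/10⌋ = $34,372. Book value $194,779.
Year 2: ⌊$194,779 × 150%/10⌋ = $29,216. Book value $165,563.
Year 3: ⌊$165,563 × 150%/10⌋ = $24,834. Book value $140,729.
Year 4: ⌊$140,729 × 150%/10⌋ = $21,109. Book value $119,620.
Year 5: ⌊$119,620 × 150%/10⌋ = $17,943. Book value $101,677.
Year 6: ⌊$101,677 × 150%/10⌋ = $15,251. Book value $86,426.
Year 7: ⌊$86,426 × 150%/10⌋ = $12,963. Book value $73,463.
Year 8: ⌊$73,463 × 150%/10⌋ = $11,019. Book value $62,444.
Year 9: ⌊$62,444 × 150%/10⌋ = $9,366. Book value $53,078.

$53,078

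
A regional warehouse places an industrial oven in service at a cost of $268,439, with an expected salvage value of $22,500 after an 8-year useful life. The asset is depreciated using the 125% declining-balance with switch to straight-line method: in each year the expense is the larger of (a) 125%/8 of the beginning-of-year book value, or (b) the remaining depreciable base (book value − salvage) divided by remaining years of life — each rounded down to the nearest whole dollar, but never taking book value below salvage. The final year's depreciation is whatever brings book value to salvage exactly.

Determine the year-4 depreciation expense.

Depreciable base = $268,439 − $22,500 = $245,939.
Year 1: DB = ⌊$268,439 × 125%/8⌋ = $41,943; SL = ⌊$245,939/8⌋ = $30,742 → take DB $41,943. Book value $226,496.
Year 2: DB = ⌊$226,496 × 125%/8⌋ = $35,390; SL = ⌊$203,996/7⌋ = $29,142 → take DB $35,390. Book value $191,106.
Year 3: DB = ⌊$191,106 × 125%/8⌋ = $29,860; SL = ⌊$168,606/6⌋ = $28,101 → take DB $29,860. Book value $161,246.
Year 4: DB = ⌊$161,246 × 125%/8⌋ = $25,194; SL = ⌊$138,746/5⌋ = $27,749 → take SL $27,749. Book value $133,497.

$27,749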